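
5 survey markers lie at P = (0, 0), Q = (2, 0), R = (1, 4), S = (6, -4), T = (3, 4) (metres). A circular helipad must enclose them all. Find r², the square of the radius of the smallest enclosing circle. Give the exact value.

22.25

The minimum enclosing circle of a finite set is fixed by two of the points (as a diameter) or three (as a circumcircle).
The farthest pair is R–S with squared distance 89. The circle on this segment as diameter has centre (3.5, 0) and r² = 89/4 = 22.25.
Check P: distance² to centre = 12.25 ≤ 22.25, so it lies inside.
All remaining points lie in this disk, and no smaller disk contains both endpoints, so this is the minimum enclosing circle.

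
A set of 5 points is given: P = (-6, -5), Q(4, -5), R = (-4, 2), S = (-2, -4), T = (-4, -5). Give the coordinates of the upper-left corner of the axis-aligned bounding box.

(-6, 2)

x-range [-6, 4], y-range [-5, 2].
The upper-left corner is (-6, 2).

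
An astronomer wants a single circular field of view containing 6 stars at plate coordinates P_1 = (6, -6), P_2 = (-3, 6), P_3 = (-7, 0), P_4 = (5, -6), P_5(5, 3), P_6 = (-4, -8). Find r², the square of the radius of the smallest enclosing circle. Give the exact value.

64025/1058

The minimum enclosing circle is determined by three boundary points: P_1, P_2, P_6.
Their circumcentre is (-7/46, -57/46) with r² = 64025/1058.
The farthest remaining point P_4 is at distance² 52065/1058 ≤ 64025/1058.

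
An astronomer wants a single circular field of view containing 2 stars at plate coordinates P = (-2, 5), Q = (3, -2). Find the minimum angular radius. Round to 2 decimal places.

4.30

The smallest circle enclosing two points has them as diameter endpoints.
Centre = midpoint = (0.5, 1.5); r² = |PQ|²/4 = 74/4 = 18.5.
r = √(18.5) ≈ 4.30.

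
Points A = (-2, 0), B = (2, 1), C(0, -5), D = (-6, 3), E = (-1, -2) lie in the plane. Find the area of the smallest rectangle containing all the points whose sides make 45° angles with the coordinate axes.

56

In coordinates u = x + y, v = x − y the rectangle is axis-aligned; the map (x,y)→(u,v) scales areas by 2.
u-values: -2, 3, -5, -3, -3; range = 3 − (-5) = 8.
v-values: -2, 1, 5, -9, 1; range = 5 − (-9) = 14.
Area = (8 × 14) / 2 = 56.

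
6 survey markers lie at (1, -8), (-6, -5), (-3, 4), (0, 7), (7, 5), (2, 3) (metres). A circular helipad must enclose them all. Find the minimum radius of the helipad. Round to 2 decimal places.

8.20

The farthest pair is (-6, -5)–(7, 5) with squared distance 269. The circle on this segment as diameter has centre (0.5, 0) and r² = 269/4 = 67.25.
Check (1, -8): distance² to centre = 64.25 ≤ 67.25, so it lies inside.
All remaining points lie in this disk, and no smaller disk contains both endpoints, so this is the minimum enclosing circle.
r = √(67.25) ≈ 8.20.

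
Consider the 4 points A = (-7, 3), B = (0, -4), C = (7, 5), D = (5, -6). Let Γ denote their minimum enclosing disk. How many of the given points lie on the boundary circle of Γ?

3

A smallest enclosing disk is always determined by at most three of the input points on its boundary.
The minimum enclosing circle is determined by three boundary points: A, C, D.
Their circumcentre is (0.5, 0.5) with r² = 62.5.
The farthest remaining point B is at distance² 20.5 ≤ 62.5.
The points at distance exactly r from the centre are A, C, D — 3 points.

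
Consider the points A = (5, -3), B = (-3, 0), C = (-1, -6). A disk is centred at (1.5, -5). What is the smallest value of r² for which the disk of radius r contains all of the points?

The required radius is the distance from (1.5, -5) to the farthest point.
Squared distances: 16.25, 45.25, 7.25.
Maximum is 45.25, attained at B.

45.25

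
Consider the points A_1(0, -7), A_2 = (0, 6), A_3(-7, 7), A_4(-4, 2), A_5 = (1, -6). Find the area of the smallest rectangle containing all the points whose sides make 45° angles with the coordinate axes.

In coordinates u = x + y, v = x − y the rectangle is axis-aligned; the map (x,y)→(u,v) scales areas by 2.
u-values: -7, 6, 0, -2, -5; range = 6 − (-7) = 13.
v-values: 7, -6, -14, -6, 7; range = 7 − (-14) = 21.
Area = (13 × 21) / 2 = 136.5.

136.5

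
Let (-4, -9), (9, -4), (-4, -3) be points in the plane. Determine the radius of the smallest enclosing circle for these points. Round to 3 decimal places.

Call the three points A, B, C in the order given.
Side lengths²: AB² = 194, AC² = 36, BC² = 170.
Since AB² = 194 < 170 + 36 = 206, the triangle is acute, so the smallest enclosing circle is the circumcircle.
Circumcentre = (30/13, -6), r² = 8245/169.
r = √(8245/169) ≈ 6.985.

6.985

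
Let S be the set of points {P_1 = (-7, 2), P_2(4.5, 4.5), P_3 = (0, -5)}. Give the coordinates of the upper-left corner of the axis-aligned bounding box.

(-7, 4.5)

x-range [-7, 4.5], y-range [-5, 4.5].
The upper-left corner is (-7, 4.5).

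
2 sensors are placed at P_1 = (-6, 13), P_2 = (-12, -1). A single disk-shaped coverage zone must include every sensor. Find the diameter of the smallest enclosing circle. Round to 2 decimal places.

The smallest circle enclosing two points has them as diameter endpoints.
Centre = midpoint = (-9, 6); r² = |P_1P_2|²/4 = 232/4 = 58.
Diameter = 2r = 2√58 ≈ 15.23.

15.23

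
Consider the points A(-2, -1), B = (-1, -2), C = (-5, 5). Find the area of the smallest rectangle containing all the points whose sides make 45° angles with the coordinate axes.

16.5

In coordinates u = x + y, v = x − y the rectangle is axis-aligned; the map (x,y)→(u,v) scales areas by 2.
u-values: -3, -3, 0; range = 0 − (-3) = 3.
v-values: -1, 1, -10; range = 1 − (-10) = 11.
Area = (3 × 11) / 2 = 16.5.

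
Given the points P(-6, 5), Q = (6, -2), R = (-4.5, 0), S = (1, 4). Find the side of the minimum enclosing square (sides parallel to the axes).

The bounding box has width 12 and height 7.
An axis-aligned square enclosing the set must have side ≥ max(width, height).
So the minimum side is max(12, 7) = 12.

12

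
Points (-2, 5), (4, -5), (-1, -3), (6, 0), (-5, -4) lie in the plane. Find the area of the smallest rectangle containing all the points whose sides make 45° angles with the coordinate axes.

In coordinates u = x + y, v = x − y the rectangle is axis-aligned; the map (x,y)→(u,v) scales areas by 2.
u-values: 3, -1, -4, 6, -9; range = 6 − (-9) = 15.
v-values: -7, 9, 2, 6, -1; range = 9 − (-7) = 16.
Area = (15 × 16) / 2 = 120.

120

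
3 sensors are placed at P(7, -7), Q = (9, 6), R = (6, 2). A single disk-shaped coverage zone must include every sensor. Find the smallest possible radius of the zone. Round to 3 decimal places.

6.576

Side lengths²: PQ² = 173, PR² = 82, QR² = 25.
Since PQ² = 173 ≥ 82 + 25 = 107, the angle opposite PQ is not acute, so the smallest enclosing circle has PQ as diameter.
Centre = midpoint of PQ = (8, -0.5), r² = 173/4 = 43.25.
r = √(43.25) ≈ 6.576.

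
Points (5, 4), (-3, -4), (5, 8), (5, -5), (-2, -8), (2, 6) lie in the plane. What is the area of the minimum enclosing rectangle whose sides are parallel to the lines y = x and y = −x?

161

In coordinates u = x + y, v = x − y the rectangle is axis-aligned; the map (x,y)→(u,v) scales areas by 2.
u-values: 9, -7, 13, 0, -10, 8; range = 13 − (-10) = 23.
v-values: 1, 1, -3, 10, 6, -4; range = 10 − (-4) = 14.
Area = (23 × 14) / 2 = 161.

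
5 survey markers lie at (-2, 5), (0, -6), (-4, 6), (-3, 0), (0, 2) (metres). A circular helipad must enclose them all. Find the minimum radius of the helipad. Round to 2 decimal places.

The minimum enclosing circle of a finite set is fixed by two of the points (as a diameter) or three (as a circumcircle).
The farthest pair is (0, -6)–(-4, 6) with squared distance 160. The circle on this segment as diameter has centre (-2, 0) and r² = 160/4 = 40.
Check (-2, 5): distance² to centre = 25 ≤ 40, so it lies inside.
All remaining points lie in this disk, and no smaller disk contains both endpoints, so this is the minimum enclosing circle.
r = √40 ≈ 6.32.

6.32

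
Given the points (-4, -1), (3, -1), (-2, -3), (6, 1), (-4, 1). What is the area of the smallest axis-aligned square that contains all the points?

The bounding box has width 10 and height 4.
An axis-aligned square enclosing the set must have side ≥ max(width, height).
So the minimum side is max(10, 4) = 10.
Area = 10² = 100.

100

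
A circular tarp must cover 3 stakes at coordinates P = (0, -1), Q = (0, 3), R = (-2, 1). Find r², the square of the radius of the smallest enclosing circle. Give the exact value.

Side lengths²: PQ² = 16, PR² = 8, QR² = 8.
Since PQ² = 16 ≥ 8 + 8 = 16, the angle opposite PQ is not acute, so the smallest enclosing circle has PQ as diameter.
Centre = midpoint of PQ = (0, 1), r² = 16/4 = 4.

4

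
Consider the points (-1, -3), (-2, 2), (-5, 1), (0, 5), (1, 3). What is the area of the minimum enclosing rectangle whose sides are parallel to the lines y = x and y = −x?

In coordinates u = x + y, v = x − y the rectangle is axis-aligned; the map (x,y)→(u,v) scales areas by 2.
u-values: -4, 0, -4, 5, 4; range = 5 − (-4) = 9.
v-values: 2, -4, -6, -5, -2; range = 2 − (-6) = 8.
Area = (9 × 8) / 2 = 36.

36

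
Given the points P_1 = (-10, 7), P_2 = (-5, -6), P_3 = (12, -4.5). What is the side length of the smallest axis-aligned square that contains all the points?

The bounding box has width 22 and height 13.
An axis-aligned square enclosing the set must have side ≥ max(width, height).
So the minimum side is max(22, 13) = 22.

22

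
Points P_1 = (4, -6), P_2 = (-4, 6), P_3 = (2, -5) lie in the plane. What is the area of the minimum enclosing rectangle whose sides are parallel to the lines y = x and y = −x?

50

In coordinates u = x + y, v = x − y the rectangle is axis-aligned; the map (x,y)→(u,v) scales areas by 2.
u-values: -2, 2, -3; range = 2 − (-3) = 5.
v-values: 10, -10, 7; range = 10 − (-10) = 20.
Area = (5 × 20) / 2 = 50.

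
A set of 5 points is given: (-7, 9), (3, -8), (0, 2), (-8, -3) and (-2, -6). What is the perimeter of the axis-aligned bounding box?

Width = max x − min x = 3 − (-8) = 11.
Height = max y − min y = 9 − (-8) = 17.
Perimeter = 2(11 + 17) = 56.

56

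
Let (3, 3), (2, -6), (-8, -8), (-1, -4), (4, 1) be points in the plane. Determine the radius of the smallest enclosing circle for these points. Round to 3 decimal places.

By Welzl's lemma the MEC is supported by two points (diametrically opposite) or three points (on a circumcircle).
The farthest pair is (3, 3)–(-8, -8) with squared distance 242. The circle on this segment as diameter has centre (-2.5, -2.5) and r² = 242/4 = 60.5.
Check (2, -6): distance² to centre = 32.5 ≤ 60.5, so it lies inside.
All remaining points lie in this disk, and no smaller disk contains both endpoints, so this is the minimum enclosing circle.
r = √(60.5) ≈ 7.778.

7.778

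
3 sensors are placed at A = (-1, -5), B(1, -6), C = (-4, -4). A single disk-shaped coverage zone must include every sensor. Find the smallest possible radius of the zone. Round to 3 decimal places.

Side lengths²: AB² = 5, AC² = 10, BC² = 29.
Since BC² = 29 ≥ 10 + 5 = 15, the angle opposite BC is not acute, so the smallest enclosing circle has BC as diameter.
Centre = midpoint of BC = (-1.5, -5), r² = 29/4 = 7.25.
r = √(7.25) ≈ 2.693.

2.693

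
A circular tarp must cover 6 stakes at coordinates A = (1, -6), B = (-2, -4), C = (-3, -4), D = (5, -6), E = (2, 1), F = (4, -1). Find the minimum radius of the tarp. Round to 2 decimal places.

A smallest enclosing disk is always determined by at most three of the input points on its boundary.
The minimum enclosing circle is determined by three boundary points: C, D, E.
Their circumcentre is (1.4, -3.4) with r² = 19.72.
The farthest remaining point F is at distance² 12.52 ≤ 19.72.
r = √(19.72) ≈ 4.44.

4.44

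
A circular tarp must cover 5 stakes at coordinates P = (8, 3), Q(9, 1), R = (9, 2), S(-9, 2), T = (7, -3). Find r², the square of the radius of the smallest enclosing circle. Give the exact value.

The minimum enclosing circle of a finite set is fixed by two of the points (as a diameter) or three (as a circumcircle).
The farthest pair is Q–S with squared distance 325. The circle on this segment as diameter has centre (0, 1.5) and r² = 325/4 = 81.25.
Check P: distance² to centre = 66.25 ≤ 81.25, so it lies inside.
All remaining points lie in this disk, and no smaller disk contains both endpoints, so this is the minimum enclosing circle.

81.25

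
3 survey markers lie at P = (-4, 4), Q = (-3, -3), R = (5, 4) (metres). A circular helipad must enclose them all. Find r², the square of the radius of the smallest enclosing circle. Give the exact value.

Side lengths²: PQ² = 50, PR² = 81, QR² = 113.
Since QR² = 113 < 81 + 50 = 131, the triangle is acute, so the smallest enclosing circle is the circumcircle.
Circumcentre = (0.5, 15/14), r² = 2825/98.

2825/98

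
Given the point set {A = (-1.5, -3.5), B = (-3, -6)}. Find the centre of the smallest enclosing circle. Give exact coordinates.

(-2.25, -4.75)

The smallest circle enclosing two points has them as diameter endpoints.
Centre = midpoint = (-2.25, -4.75); r² = |AB|²/4 = 8.5/4 = 2.125.
Centre = (-2.25, -4.75).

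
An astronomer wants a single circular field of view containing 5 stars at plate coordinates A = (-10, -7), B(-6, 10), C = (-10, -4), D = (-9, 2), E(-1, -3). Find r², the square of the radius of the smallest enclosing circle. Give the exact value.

76.25

A smallest enclosing disk is always determined by at most three of the input points on its boundary.
The farthest pair is A–B with squared distance 305. The circle on this segment as diameter has centre (-8, 1.5) and r² = 305/4 = 76.25.
Check C: distance² to centre = 34.25 ≤ 76.25, so it lies inside.
All remaining points lie in this disk, and no smaller disk contains both endpoints, so this is the minimum enclosing circle.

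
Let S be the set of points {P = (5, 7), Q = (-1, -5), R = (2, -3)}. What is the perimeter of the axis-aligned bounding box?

Width = max x − min x = 5 − (-1) = 6.
Height = max y − min y = 7 − (-5) = 12.
Perimeter = 2(6 + 12) = 36.

36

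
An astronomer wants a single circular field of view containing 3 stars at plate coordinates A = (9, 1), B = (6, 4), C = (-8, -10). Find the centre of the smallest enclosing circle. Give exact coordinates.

(0.5, -4.5)

Side lengths²: AB² = 18, AC² = 410, BC² = 392.
Since AC² = 410 ≥ 392 + 18 = 410, the angle opposite AC is not acute, so the smallest enclosing circle has AC as diameter.
Centre = midpoint of AC = (0.5, -4.5), r² = 410/4 = 102.5.
Centre = (0.5, -4.5).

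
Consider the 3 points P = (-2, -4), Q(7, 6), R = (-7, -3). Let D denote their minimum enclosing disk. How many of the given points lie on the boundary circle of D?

2

Side lengths²: PQ² = 181, PR² = 26, QR² = 277.
Since QR² = 277 ≥ 181 + 26 = 207, the angle opposite QR is not acute, so the smallest enclosing circle has QR as diameter.
Centre = midpoint of QR = (0, 1.5), r² = 277/4 = 69.25.
The points at distance exactly r from the centre are Q, R — 2 points.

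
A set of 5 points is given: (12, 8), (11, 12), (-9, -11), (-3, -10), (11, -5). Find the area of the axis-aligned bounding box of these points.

x ranges over [-9, 12], width 21.
y ranges over [-11, 12], height 23.
Area = 21 × 23 = 483.

483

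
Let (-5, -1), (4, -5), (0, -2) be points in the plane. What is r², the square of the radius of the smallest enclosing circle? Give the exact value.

24.25

Call the three points A, B, C in the order given.
Side lengths²: AB² = 97, AC² = 26, BC² = 25.
Since AB² = 97 ≥ 26 + 25 = 51, the angle opposite AB is not acute, so the smallest enclosing circle has AB as diameter.
Centre = midpoint of AB = (-0.5, -3), r² = 97/4 = 24.25.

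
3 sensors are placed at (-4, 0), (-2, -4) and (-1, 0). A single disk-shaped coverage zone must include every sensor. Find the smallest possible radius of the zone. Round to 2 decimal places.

Call the three points A, B, C in the order given.
Side lengths²: AB² = 20, AC² = 9, BC² = 17.
Since AB² = 20 < 17 + 9 = 26, the triangle is acute, so the smallest enclosing circle is the circumcircle.
Circumcentre = (-2.5, -1.75), r² = 5.3125.
r = √(5.3125) ≈ 2.30.

2.30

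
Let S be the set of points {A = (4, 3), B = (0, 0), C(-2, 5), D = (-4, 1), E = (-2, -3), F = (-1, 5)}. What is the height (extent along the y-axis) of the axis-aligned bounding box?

max y = 5, min y = -3, so height = 8.

8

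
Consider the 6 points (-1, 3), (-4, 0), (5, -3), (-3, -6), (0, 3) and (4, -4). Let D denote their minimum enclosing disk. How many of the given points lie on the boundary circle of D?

3

The minimum enclosing circle is determined by three boundary points: (-1, 3), (5, -3), (-3, -6).
Their circumcentre is (1/22, -43/22) with r² = 6205/242.
The farthest remaining point (0, 3) is at distance² 5941/242 ≤ 6205/242.
The points at distance exactly r from the centre are (-1, 3), (5, -3), (-3, -6) — 3 points.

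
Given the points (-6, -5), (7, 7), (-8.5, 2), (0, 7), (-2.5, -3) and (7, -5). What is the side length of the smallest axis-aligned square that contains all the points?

The bounding box has width 15.5 and height 12.
An axis-aligned square enclosing the set must have side ≥ max(width, height).
So the minimum side is max(15.5, 12) = 15.5.

15.5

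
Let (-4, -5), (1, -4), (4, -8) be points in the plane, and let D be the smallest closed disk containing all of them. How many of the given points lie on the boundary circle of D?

2

Call the three points A, B, C in the order given.
Side lengths²: AB² = 26, AC² = 73, BC² = 25.
Since AC² = 73 ≥ 26 + 25 = 51, the angle opposite AC is not acute, so the smallest enclosing circle has AC as diameter.
Centre = midpoint of AC = (0, -6.5), r² = 73/4 = 18.25.
The points at distance exactly r from the centre are (-4, -5), (4, -8) — 2 points.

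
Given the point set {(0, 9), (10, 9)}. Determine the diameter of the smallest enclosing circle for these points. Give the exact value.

10

The smallest circle enclosing two points has them as diameter endpoints.
Centre = midpoint = (5, 9); r² = |(0, 9)−(10, 9)|²/4 = 100/4 = 25.
Diameter = 2r = 2√25 = 10.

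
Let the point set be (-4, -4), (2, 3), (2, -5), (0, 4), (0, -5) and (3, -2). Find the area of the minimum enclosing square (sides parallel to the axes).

81

The bounding box has width 7 and height 9.
An axis-aligned square enclosing the set must have side ≥ max(width, height).
So the minimum side is max(7, 9) = 9.
Area = 9² = 81.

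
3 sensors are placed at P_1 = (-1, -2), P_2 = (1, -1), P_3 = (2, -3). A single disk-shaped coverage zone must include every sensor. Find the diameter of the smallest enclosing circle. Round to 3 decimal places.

Side lengths²: P_1P_2² = 5, P_1P_3² = 10, P_2P_3² = 5.
Since P_1P_3² = 10 ≥ 5 + 5 = 10, the angle opposite P_1P_3 is not acute, so the smallest enclosing circle has P_1P_3 as diameter.
Centre = midpoint of P_1P_3 = (0.5, -2.5), r² = 10/4 = 2.5.
Diameter = 2r = 2√(2.5) ≈ 3.162.

3.162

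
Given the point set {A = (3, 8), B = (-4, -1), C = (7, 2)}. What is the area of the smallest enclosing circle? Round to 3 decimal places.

113.446

Side lengths²: AB² = 130, AC² = 52, BC² = 130.
Since BC² = 130 < 130 + 52 = 182, the triangle is acute, so the smallest enclosing circle is the circumcircle.
Circumcentre = (1, 7/3), r² = 325/9.
Area = π·r² = π·325/9 ≈ 113.446.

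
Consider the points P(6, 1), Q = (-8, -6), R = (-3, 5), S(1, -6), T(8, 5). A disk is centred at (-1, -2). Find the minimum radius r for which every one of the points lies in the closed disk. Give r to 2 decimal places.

11.40

The required radius is the distance from (-1, -2) to the farthest point.
Squared distances: 58, 65, 53, 20, 130.
Maximum is 130, attained at T.
r = √130 ≈ 11.40.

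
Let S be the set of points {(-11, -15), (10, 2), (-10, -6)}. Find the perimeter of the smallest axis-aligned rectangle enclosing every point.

76

Width = max x − min x = 10 − (-11) = 21.
Height = max y − min y = 2 − (-15) = 17.
Perimeter = 2(21 + 17) = 76.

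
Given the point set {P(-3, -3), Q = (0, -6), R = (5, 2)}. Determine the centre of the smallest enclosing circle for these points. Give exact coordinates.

Side lengths²: PQ² = 18, PR² = 89, QR² = 89.
Since QR² = 89 < 89 + 18 = 107, the triangle is acute, so the smallest enclosing circle is the circumcircle.
Circumcentre = (41/26, -37/26), r² = 7921/338.
Centre = (41/26, -37/26).

(41/26, -37/26)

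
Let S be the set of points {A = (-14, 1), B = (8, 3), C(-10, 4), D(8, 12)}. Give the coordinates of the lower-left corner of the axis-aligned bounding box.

(-14, 1)

x-range [-14, 8], y-range [1, 12].
The lower-left corner is (-14, 1).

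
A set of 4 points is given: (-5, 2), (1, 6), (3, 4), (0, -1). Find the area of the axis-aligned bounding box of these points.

56

x ranges over [-5, 3], width 8.
y ranges over [-1, 6], height 7.
Area = 8 × 7 = 56.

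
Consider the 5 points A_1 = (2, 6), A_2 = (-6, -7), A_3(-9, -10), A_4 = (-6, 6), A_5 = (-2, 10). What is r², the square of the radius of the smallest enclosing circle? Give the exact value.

A smallest enclosing disk is always determined by at most three of the input points on its boundary.
The farthest pair is A_3–A_5 with squared distance 449. The circle on this segment as diameter has centre (-5.5, 0) and r² = 449/4 = 112.25.
Check A_1: distance² to centre = 92.25 ≤ 112.25, so it lies inside.
All remaining points lie in this disk, and no smaller disk contains both endpoints, so this is the minimum enclosing circle.

112.25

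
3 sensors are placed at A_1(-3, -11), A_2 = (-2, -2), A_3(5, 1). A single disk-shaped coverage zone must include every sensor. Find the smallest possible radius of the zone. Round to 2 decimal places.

Side lengths²: A_1A_2² = 82, A_1A_3² = 208, A_2A_3² = 58.
Since A_1A_3² = 208 ≥ 82 + 58 = 140, the angle opposite A_1A_3 is not acute, so the smallest enclosing circle has A_1A_3 as diameter.
Centre = midpoint of A_1A_3 = (1, -5), r² = 208/4 = 52.
r = √52 ≈ 7.21.

7.21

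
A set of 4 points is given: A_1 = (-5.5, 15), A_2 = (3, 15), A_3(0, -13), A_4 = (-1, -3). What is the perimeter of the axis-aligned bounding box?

73

Width = max x − min x = 3 − (-5.5) = 8.5.
Height = max y − min y = 15 − (-13) = 28.
Perimeter = 2(8.5 + 28) = 73.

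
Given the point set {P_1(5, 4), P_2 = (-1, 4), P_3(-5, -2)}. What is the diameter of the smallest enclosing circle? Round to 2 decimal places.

Side lengths²: P_1P_2² = 36, P_1P_3² = 136, P_2P_3² = 52.
Since P_1P_3² = 136 ≥ 52 + 36 = 88, the angle opposite P_1P_3 is not acute, so the smallest enclosing circle has P_1P_3 as diameter.
Centre = midpoint of P_1P_3 = (0, 1), r² = 136/4 = 34.
Diameter = 2r = 2√34 ≈ 11.66.

11.66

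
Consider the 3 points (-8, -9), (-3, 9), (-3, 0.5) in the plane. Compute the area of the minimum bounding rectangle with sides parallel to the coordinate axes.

x ranges over [-8, -3], width 5.
y ranges over [-9, 9], height 18.
Area = 5 × 18 = 90.

90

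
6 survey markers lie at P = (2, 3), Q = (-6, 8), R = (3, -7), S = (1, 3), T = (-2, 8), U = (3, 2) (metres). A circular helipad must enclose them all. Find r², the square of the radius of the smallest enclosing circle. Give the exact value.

76.5

The minimum enclosing circle of a finite set is fixed by two of the points (as a diameter) or three (as a circumcircle).
The farthest pair is Q–R with squared distance 306. The circle on this segment as diameter has centre (-1.5, 0.5) and r² = 306/4 = 76.5.
Check P: distance² to centre = 18.5 ≤ 76.5, so it lies inside.
All remaining points lie in this disk, and no smaller disk contains both endpoints, so this is the minimum enclosing circle.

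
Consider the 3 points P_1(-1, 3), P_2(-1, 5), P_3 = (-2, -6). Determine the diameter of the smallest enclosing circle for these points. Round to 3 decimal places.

Side lengths²: P_1P_2² = 4, P_1P_3² = 82, P_2P_3² = 122.
Since P_2P_3² = 122 ≥ 82 + 4 = 86, the angle opposite P_2P_3 is not acute, so the smallest enclosing circle has P_2P_3 as diameter.
Centre = midpoint of P_2P_3 = (-1.5, -0.5), r² = 122/4 = 30.5.
Diameter = 2r = 2√(30.5) ≈ 11.045.

11.045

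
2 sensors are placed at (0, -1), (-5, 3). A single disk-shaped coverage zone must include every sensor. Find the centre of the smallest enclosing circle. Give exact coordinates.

The smallest circle enclosing two points has them as diameter endpoints.
Centre = midpoint = (-2.5, 1); r² = |(0, -1)−(-5, 3)|²/4 = 41/4 = 10.25.
Centre = (-2.5, 1).

(-2.5, 1)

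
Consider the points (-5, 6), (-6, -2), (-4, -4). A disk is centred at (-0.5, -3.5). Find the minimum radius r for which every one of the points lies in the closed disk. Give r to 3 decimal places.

10.512

The required radius is the distance from (-0.5, -3.5) to the farthest point.
Squared distances: 110.5, 32.5, 12.5.
Maximum is 110.5, attained at (-5, 6).
r = √(110.5) ≈ 10.512.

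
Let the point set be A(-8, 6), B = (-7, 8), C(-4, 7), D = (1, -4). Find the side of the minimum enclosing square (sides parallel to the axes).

12

The bounding box has width 9 and height 12.
An axis-aligned square enclosing the set must have side ≥ max(width, height).
So the minimum side is max(9, 12) = 12.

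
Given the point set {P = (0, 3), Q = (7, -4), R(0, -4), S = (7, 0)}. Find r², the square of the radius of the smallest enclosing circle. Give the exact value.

By Welzl's lemma the MEC is supported by two points (diametrically opposite) or three points (on a circumcircle).
The farthest pair is P–Q with squared distance 98. The circle on this segment as diameter has centre (3.5, -0.5) and r² = 98/4 = 24.5.
Check R: distance² to centre = 24.5 ≤ 24.5, so it lies inside.
All remaining points lie in this disk, and no smaller disk contains both endpoints, so this is the minimum enclosing circle.

24.5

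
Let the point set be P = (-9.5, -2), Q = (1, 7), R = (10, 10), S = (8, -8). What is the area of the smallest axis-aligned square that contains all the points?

The bounding box has width 19.5 and height 18.
An axis-aligned square enclosing the set must have side ≥ max(width, height).
So the minimum side is max(19.5, 18) = 19.5.
Area = 19.5² = 380.25.

380.25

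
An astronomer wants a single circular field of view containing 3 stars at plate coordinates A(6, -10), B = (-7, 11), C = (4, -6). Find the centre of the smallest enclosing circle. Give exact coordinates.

Side lengths²: AB² = 610, AC² = 20, BC² = 410.
Since AB² = 610 ≥ 410 + 20 = 430, the angle opposite AB is not acute, so the smallest enclosing circle has AB as diameter.
Centre = midpoint of AB = (-0.5, 0.5), r² = 610/4 = 152.5.
Centre = (-0.5, 0.5).

(-0.5, 0.5)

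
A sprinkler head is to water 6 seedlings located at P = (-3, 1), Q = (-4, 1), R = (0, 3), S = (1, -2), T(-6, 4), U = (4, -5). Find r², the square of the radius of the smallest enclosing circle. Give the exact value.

A smallest enclosing disk is always determined by at most three of the input points on its boundary.
The farthest pair is T–U with squared distance 181. The circle on this segment as diameter has centre (-1, -0.5) and r² = 181/4 = 45.25.
Check P: distance² to centre = 6.25 ≤ 45.25, so it lies inside.
All remaining points lie in this disk, and no smaller disk contains both endpoints, so this is the minimum enclosing circle.

45.25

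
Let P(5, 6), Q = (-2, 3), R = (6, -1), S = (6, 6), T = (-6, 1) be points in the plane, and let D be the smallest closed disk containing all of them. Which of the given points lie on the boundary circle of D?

R, S, T

A smallest enclosing disk is always determined by at most three of the input points on its boundary.
The minimum enclosing circle is determined by three boundary points: R, S, T.
Their circumcentre is (5/12, 2.5) with r² = 6253/144.
The farthest remaining point P is at distance² 4789/144 ≤ 6253/144.
The points at distance exactly r from the centre are R, S, T — 3 points.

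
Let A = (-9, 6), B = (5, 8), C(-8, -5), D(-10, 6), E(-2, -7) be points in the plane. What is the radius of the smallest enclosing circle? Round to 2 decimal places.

The minimum enclosing circle is determined by three boundary points: B, C, D.
Their circumcentre is (-47/26, 47/26) with r² = 28625/338.
The farthest remaining point E is at distance² 26233/338 ≤ 28625/338.
r = √(28625/338) ≈ 9.20.

9.20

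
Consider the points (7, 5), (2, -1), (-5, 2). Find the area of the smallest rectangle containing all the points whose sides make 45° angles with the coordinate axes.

In coordinates u = x + y, v = x − y the rectangle is axis-aligned; the map (x,y)→(u,v) scales areas by 2.
u-values: 12, 1, -3; range = 12 − (-3) = 15.
v-values: 2, 3, -7; range = 3 − (-7) = 10.
Area = (15 × 10) / 2 = 75.

75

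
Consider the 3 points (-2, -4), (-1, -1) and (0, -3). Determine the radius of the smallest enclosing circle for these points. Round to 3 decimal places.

1.581

Call the three points A, B, C in the order given.
Side lengths²: AB² = 10, AC² = 5, BC² = 5.
Since AB² = 10 ≥ 5 + 5 = 10, the angle opposite AB is not acute, so the smallest enclosing circle has AB as diameter.
Centre = midpoint of AB = (-1.5, -2.5), r² = 10/4 = 2.5.
r = √(2.5) ≈ 1.581.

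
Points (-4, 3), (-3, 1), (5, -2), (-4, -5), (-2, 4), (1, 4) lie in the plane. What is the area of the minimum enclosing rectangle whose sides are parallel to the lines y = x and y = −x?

98

In coordinates u = x + y, v = x − y the rectangle is axis-aligned; the map (x,y)→(u,v) scales areas by 2.
u-values: -1, -2, 3, -9, 2, 5; range = 5 − (-9) = 14.
v-values: -7, -4, 7, 1, -6, -3; range = 7 − (-7) = 14.
Area = (14 × 14) / 2 = 98.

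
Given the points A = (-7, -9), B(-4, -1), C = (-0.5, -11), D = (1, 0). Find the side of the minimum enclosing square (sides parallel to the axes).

The bounding box has width 8 and height 11.
An axis-aligned square enclosing the set must have side ≥ max(width, height).
So the minimum side is max(8, 11) = 11.

11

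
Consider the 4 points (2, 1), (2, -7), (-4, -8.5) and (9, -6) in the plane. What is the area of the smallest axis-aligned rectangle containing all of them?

123.5

x ranges over [-4, 9], width 13.
y ranges over [-8.5, 1], height 9.5.
Area = 13 × 9.5 = 123.5.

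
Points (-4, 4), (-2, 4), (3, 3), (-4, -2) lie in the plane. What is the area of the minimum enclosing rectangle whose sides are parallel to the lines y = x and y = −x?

48

In coordinates u = x + y, v = x − y the rectangle is axis-aligned; the map (x,y)→(u,v) scales areas by 2.
u-values: 0, 2, 6, -6; range = 6 − (-6) = 12.
v-values: -8, -6, 0, -2; range = 0 − (-8) = 8.
Area = (12 × 8) / 2 = 48.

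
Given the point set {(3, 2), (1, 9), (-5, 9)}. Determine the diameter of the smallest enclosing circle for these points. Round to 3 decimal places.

10.630

Call the three points A, B, C in the order given.
Side lengths²: AB² = 53, AC² = 113, BC² = 36.
Since AC² = 113 ≥ 53 + 36 = 89, the angle opposite AC is not acute, so the smallest enclosing circle has AC as diameter.
Centre = midpoint of AC = (-1, 5.5), r² = 113/4 = 28.25.
Diameter = 2r = 2√(28.25) ≈ 10.630.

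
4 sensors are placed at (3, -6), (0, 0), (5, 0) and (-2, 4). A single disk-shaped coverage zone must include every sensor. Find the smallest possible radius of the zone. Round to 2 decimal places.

5.59

The minimum enclosing circle of a finite set is fixed by two of the points (as a diameter) or three (as a circumcircle).
The farthest pair is (3, -6)–(-2, 4) with squared distance 125. The circle on this segment as diameter has centre (0.5, -1) and r² = 125/4 = 31.25.
Check (0, 0): distance² to centre = 1.25 ≤ 31.25, so it lies inside.
All remaining points lie in this disk, and no smaller disk contains both endpoints, so this is the minimum enclosing circle.
r = √(31.25) ≈ 5.59.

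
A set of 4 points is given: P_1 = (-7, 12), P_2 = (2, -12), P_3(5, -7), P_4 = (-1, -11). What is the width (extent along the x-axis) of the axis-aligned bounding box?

max x = 5, min x = -7, so width = 12.

12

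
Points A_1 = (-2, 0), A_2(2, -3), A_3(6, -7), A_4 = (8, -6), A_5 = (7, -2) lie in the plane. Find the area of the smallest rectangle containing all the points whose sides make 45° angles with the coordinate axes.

56

In coordinates u = x + y, v = x − y the rectangle is axis-aligned; the map (x,y)→(u,v) scales areas by 2.
u-values: -2, -1, -1, 2, 5; range = 5 − (-2) = 7.
v-values: -2, 5, 13, 14, 9; range = 14 − (-2) = 16.
Area = (7 × 16) / 2 = 56.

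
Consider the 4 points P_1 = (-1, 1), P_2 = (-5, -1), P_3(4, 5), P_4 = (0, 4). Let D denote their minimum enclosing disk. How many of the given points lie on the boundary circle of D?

A smallest enclosing disk is always determined by at most three of the input points on its boundary.
The farthest pair is P_2–P_3 with squared distance 117. The circle on this segment as diameter has centre (-0.5, 2) and r² = 117/4 = 29.25.
Check P_1: distance² to centre = 1.25 ≤ 29.25, so it lies inside.
All remaining points lie in this disk, and no smaller disk contains both endpoints, so this is the minimum enclosing circle.
The points at distance exactly r from the centre are P_2, P_3 — 2 points.

2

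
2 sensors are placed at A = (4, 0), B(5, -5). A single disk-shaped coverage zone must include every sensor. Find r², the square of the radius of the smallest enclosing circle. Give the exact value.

6.5

The smallest circle enclosing two points has them as diameter endpoints.
Centre = midpoint = (4.5, -2.5); r² = |AB|²/4 = 26/4 = 6.5.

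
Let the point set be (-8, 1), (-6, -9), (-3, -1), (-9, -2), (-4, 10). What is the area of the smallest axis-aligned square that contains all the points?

The bounding box has width 6 and height 19.
An axis-aligned square enclosing the set must have side ≥ max(width, height).
So the minimum side is max(6, 19) = 19.
Area = 19² = 361.

361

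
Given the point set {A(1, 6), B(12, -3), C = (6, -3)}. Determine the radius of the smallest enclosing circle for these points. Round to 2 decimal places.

Side lengths²: AB² = 202, AC² = 106, BC² = 36.
Since AB² = 202 ≥ 106 + 36 = 142, the angle opposite AB is not acute, so the smallest enclosing circle has AB as diameter.
Centre = midpoint of AB = (6.5, 1.5), r² = 202/4 = 50.5.
r = √(50.5) ≈ 7.11.

7.11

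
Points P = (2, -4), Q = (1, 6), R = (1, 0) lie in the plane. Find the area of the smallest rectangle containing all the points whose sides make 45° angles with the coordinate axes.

In coordinates u = x + y, v = x − y the rectangle is axis-aligned; the map (x,y)→(u,v) scales areas by 2.
u-values: -2, 7, 1; range = 7 − (-2) = 9.
v-values: 6, -5, 1; range = 6 − (-5) = 11.
Area = (9 × 11) / 2 = 49.5.

49.5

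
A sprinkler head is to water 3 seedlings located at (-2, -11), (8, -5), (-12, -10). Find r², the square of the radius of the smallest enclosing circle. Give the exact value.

Call the three points A, B, C in the order given.
Side lengths²: AB² = 136, AC² = 101, BC² = 425.
Since BC² = 425 ≥ 136 + 101 = 237, the angle opposite BC is not acute, so the smallest enclosing circle has BC as diameter.
Centre = midpoint of BC = (-2, -7.5), r² = 425/4 = 106.25.

106.25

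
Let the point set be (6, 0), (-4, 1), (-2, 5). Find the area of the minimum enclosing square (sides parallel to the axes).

100

The bounding box has width 10 and height 5.
An axis-aligned square enclosing the set must have side ≥ max(width, height).
So the minimum side is max(10, 5) = 10.
Area = 10² = 100.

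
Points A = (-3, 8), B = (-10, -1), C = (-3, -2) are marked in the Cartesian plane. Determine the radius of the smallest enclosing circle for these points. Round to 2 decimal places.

Side lengths²: AB² = 130, AC² = 100, BC² = 50.
Since AB² = 130 < 100 + 50 = 150, the triangle is acute, so the smallest enclosing circle is the circumcircle.
Circumcentre = (-41/7, 3), r² = 1625/49.
r = √(1625/49) ≈ 5.76.

5.76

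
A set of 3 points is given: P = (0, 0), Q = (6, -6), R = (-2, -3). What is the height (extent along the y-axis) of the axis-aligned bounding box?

max y = 0, min y = -6, so height = 6.

6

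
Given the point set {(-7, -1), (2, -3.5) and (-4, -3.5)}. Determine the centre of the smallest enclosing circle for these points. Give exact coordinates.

(-2.5, -2.25)

Call the three points A, B, C in the order given.
Side lengths²: AB² = 87.25, AC² = 15.25, BC² = 36.
Since AB² = 87.25 ≥ 36 + 15.25 = 51.25, the angle opposite AB is not acute, so the smallest enclosing circle has AB as diameter.
Centre = midpoint of AB = (-2.5, -2.25), r² = 87.25/4 = 21.8125.
Centre = (-2.5, -2.25).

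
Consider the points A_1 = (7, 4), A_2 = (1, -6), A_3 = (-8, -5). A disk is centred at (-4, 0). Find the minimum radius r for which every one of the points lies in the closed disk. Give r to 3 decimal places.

The required radius is the distance from (-4, 0) to the farthest point.
Squared distances: 137, 61, 41.
Maximum is 137, attained at A_1.
r = √137 ≈ 11.705.

11.705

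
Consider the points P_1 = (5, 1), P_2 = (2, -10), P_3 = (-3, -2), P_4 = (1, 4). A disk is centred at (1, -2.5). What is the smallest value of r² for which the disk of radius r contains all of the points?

The required radius is the distance from (1, -2.5) to the farthest point.
Squared distances: 28.25, 57.25, 16.25, 42.25.
Maximum is 57.25, attained at P_2.

57.25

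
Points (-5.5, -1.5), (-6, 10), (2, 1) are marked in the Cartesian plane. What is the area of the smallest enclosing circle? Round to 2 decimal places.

123.18

Call the three points A, B, C in the order given.
Side lengths²: AB² = 132.5, AC² = 62.5, BC² = 145.
Since BC² = 145 < 132.5 + 62.5 = 195, the triangle is acute, so the smallest enclosing circle is the circumcircle.
Circumcentre = (-23/7, 61/14), r² = 7685/196.
Area = π·r² = π·7685/196 ≈ 123.18.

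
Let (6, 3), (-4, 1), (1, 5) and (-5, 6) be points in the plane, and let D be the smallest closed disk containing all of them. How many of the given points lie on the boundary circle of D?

A smallest enclosing disk is always determined by at most three of the input points on its boundary.
The farthest pair is (6, 3)–(-5, 6) with squared distance 130. The circle on this segment as diameter has centre (0.5, 4.5) and r² = 130/4 = 32.5.
Check (-4, 1): distance² to centre = 32.5 ≤ 32.5, so it lies inside.
All remaining points lie in this disk, and no smaller disk contains both endpoints, so this is the minimum enclosing circle.
The points at distance exactly r from the centre are (6, 3), (-4, 1), (-5, 6) — 3 points.

3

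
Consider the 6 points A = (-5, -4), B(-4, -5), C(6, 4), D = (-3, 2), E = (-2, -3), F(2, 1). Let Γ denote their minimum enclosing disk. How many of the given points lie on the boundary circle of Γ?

The minimum enclosing circle of a finite set is fixed by two of the points (as a diameter) or three (as a circumcircle).
The farthest pair is A–C with squared distance 185. The circle on this segment as diameter has centre (0.5, 0) and r² = 185/4 = 46.25.
Check B: distance² to centre = 45.25 ≤ 46.25, so it lies inside.
All remaining points lie in this disk, and no smaller disk contains both endpoints, so this is the minimum enclosing circle.
The points at distance exactly r from the centre are A, C — 2 points.

2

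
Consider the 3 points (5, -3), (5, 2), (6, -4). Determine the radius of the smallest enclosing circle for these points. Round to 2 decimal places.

3.04

Call the three points A, B, C in the order given.
Side lengths²: AB² = 25, AC² = 2, BC² = 37.
Since BC² = 37 ≥ 25 + 2 = 27, the angle opposite BC is not acute, so the smallest enclosing circle has BC as diameter.
Centre = midpoint of BC = (5.5, -1), r² = 37/4 = 9.25.
r = √(9.25) ≈ 3.04.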